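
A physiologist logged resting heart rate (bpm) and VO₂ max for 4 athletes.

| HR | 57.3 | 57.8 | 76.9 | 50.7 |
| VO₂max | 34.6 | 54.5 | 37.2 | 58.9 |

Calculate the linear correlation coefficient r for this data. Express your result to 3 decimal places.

-0.624

n = 4, Σx = 242.7, Σy = 185.2, Σx² = 15108.23, Σy² = 9020.46, Σxy = 10979.59
nΣxy − ΣxΣy = 43918.36 − 44948.04 = -1029.68
nΣx² − (Σx)² = 60432.92 − 58903.29 = 1529.63; nΣy² − (Σy)² = 36081.84 − 34299.04 = 1782.8
r = -1029.68 / √(1529.63 × 1782.8) = -1029.68 / 1651.3705 ≈ -0.624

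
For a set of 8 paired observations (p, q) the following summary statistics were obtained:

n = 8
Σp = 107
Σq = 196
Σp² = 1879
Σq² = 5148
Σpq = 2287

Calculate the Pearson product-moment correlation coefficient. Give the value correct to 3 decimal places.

r = (nΣpq − ΣpΣq) / √[(nΣp² − (Σp)²)(nΣq² − (Σq)²)]
Numerator: 8×2287 − 107×196 = -2676
Denominator: √[(15032 − 11449)(41184 − 38416)] = √[3583 × 2768] = 3149.2450
r = -2676 / 3149.2450 ≈ -0.850

-0.850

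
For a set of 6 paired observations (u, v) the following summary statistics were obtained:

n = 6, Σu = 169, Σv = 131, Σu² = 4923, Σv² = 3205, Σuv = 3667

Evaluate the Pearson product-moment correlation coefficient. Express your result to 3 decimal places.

r = (nΣuv − ΣuΣv) / √[(nΣu² − (Σu)²)(nΣv² − (Σv)²)]
Numerator: 6×3667 − 169×131 = -137
Denominator: √[(29538 − 28561)(19230 − 17161)] = √[977 × 2069] = 1421.7640
r = -137 / 1421.7640 ≈ -0.096

-0.096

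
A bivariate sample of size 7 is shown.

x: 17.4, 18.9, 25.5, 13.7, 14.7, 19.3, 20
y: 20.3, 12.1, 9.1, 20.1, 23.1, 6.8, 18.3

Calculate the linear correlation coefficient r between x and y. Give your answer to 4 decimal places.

n = 7, Σx = 129.5, Σy = 109.8, Σx² = 2486.49, Σy² = 1960.06, Σxy = 1926.14
nΣxy − ΣxΣy = 13482.98 − 14219.1 = -736.12
nΣx² − (Σx)² = 17405.43 − 16770.25 = 635.18; nΣy² − (Σy)² = 13720.42 − 12056.04 = 1664.38
r = -736.12 / √(635.18 × 1664.38) = -736.12 / 1028.1930 ≈ -0.7159

-0.7159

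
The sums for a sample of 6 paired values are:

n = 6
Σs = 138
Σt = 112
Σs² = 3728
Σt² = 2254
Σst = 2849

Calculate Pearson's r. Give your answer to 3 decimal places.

r = (nΣst − ΣsΣt) / √[(nΣs² − (Σs)²)(nΣt² − (Σt)²)]
Numerator: 6×2849 − 138×112 = 1638
Denominator: √[(22368 − 19044)(13524 − 12544)] = √[3324 × 980] = 1804.8601
r = 1638 / 1804.8601 ≈ 0.908

0.908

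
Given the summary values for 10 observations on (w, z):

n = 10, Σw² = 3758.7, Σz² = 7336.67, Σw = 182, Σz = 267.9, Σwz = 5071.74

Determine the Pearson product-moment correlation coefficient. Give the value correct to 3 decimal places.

0.734

r = (nΣwz − ΣwΣz) / √[(nΣw² − (Σw)²)(nΣz² − (Σz)²)]
Numerator: 10×5071.74 − 182×267.9 = 1959.6
Denominator: √[(37587 − 33124)(73366.7 − 71770.41)] = √[4463 × 1596.29] = 2669.1276
r = 1959.6 / 2669.1276 ≈ 0.734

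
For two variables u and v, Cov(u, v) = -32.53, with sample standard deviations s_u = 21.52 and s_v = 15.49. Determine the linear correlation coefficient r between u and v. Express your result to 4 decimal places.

-0.0976

r = Cov(u,v) / (s_u · s_v) = -32.53 / (21.52 × 15.49)
  = -32.53 / 333.3448 ≈ -0.0976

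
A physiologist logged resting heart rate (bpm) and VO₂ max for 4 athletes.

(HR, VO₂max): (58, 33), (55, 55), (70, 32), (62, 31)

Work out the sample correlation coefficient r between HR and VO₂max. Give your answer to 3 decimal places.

n = 4, Σx = 245, Σy = 151, Σx² = 15133, Σy² = 6099, Σxy = 9101
nΣxy − ΣxΣy = 36404 − 36995 = -591
nΣx² − (Σx)² = 60532 − 60025 = 507; nΣy² − (Σy)² = 24396 − 22801 = 1595
r = -591 / √(507 × 1595) = -591 / 899.2580 ≈ -0.657

-0.657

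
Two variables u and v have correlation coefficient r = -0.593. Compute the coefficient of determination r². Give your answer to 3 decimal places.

r² = (-0.593)² = 0.352

0.352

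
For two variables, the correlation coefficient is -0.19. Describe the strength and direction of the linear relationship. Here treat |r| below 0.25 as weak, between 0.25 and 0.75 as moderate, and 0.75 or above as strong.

r = -0.19 < 0 so the relationship is negative.
|r| = 0.19, which falls in the weak range.

weak negative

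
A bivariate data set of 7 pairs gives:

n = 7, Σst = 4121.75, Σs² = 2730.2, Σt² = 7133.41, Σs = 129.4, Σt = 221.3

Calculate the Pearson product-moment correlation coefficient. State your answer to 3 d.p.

r = (nΣst − ΣsΣt) / √[(nΣs² − (Σs)²)(nΣt² − (Σt)²)]
Numerator: 7×4121.75 − 129.4×221.3 = 216.03
Denominator: √[(19111.4 − 16744.36)(49933.87 − 48973.69)] = √[2367.04 × 960.18] = 1507.5757
r = 216.03 / 1507.5757 ≈ 0.143

0.143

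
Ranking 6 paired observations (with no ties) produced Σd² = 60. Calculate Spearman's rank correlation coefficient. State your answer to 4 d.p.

-0.7143

ρ = 1 − 6Σd² / [n(n²−1)] = 1 − 6×60 / (6×35)
  = 1 − 360/210 = 1 − 1.71429 ≈ -0.7143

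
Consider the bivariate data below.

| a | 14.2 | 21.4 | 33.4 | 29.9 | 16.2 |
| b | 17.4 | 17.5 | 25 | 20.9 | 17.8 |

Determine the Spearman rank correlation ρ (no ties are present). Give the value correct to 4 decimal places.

Rank a: 1, 3, 5, 4, 2
Rank b: 1, 2, 5, 4, 3
d = rank(a) − rank(b): 0, 1, 0, 0, -1; Σd² = 2
ρ = 1 − 6Σd² / [n(n²−1)] = 1 − 6×2 / (5×24) = 1 − 12/120 ≈ 0.9000

0.9000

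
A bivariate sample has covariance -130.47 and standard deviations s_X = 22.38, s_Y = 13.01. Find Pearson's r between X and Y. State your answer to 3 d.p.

-0.448

r = Cov(X,Y) / (s_X · s_Y) = -130.47 / (22.38 × 13.01)
  = -130.47 / 291.1638 ≈ -0.448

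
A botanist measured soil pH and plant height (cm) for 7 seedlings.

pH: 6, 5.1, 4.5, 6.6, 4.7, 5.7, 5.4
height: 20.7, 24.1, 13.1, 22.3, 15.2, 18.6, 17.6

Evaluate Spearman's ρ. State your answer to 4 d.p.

Rank pH: 6, 3, 1, 7, 2, 5, 4
Rank height: 5, 7, 1, 6, 2, 4, 3
d = rank(pH) − rank(height): 1, -4, 0, 1, 0, 1, 1; Σd² = 20
ρ = 1 − 6Σd² / [n(n²−1)] = 1 − 6×20 / (7×48) = 1 − 120/336 ≈ 0.6429

0.6429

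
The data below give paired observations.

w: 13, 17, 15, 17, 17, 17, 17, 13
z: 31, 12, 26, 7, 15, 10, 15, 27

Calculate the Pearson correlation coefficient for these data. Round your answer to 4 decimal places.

n = 8, Σw = 126, Σz = 143, Σw² = 2008, Σz² = 3109, Σwz = 2147
nΣwz − ΣwΣz = 17176 − 18018 = -842
nΣw² − (Σw)² = 16064 − 15876 = 188; nΣz² − (Σz)² = 24872 − 20449 = 4423
r = -842 / √(188 × 4423) = -842 / 911.8794 ≈ -0.9234

-0.9234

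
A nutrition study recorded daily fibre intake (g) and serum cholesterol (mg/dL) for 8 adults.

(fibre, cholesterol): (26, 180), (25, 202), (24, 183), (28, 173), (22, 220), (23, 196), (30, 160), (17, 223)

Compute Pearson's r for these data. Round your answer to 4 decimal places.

n = 8, Σx = 195, Σy = 1537, Σx² = 4863, Σy² = 298767, Σxy = 36905
nΣxy − ΣxΣy = 295240 − 299715 = -4475
nΣx² − (Σx)² = 38904 − 38025 = 879; nΣy² − (Σy)² = 2390136 − 2362369 = 27767
r = -4475 / √(879 × 27767) = -4475 / 4940.3637 ≈ -0.9058

-0.9058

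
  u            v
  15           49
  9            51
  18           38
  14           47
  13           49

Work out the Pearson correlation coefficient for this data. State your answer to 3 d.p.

-0.839

n = 5, Σu = 69, Σv = 234, Σu² = 995, Σv² = 11056, Σuv = 3173
nΣuv − ΣuΣv = 15865 − 16146 = -281
nΣu² − (Σu)² = 4975 − 4761 = 214; nΣv² − (Σv)² = 55280 − 54756 = 524
r = -281 / √(214 × 524) = -281 / 334.8671 ≈ -0.839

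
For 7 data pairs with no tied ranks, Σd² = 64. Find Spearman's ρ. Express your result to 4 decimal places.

-0.1429

ρ = 1 − 6Σd² / [n(n²−1)] = 1 − 6×64 / (7×48)
  = 1 − 384/336 = 1 − 1.14286 ≈ -0.1429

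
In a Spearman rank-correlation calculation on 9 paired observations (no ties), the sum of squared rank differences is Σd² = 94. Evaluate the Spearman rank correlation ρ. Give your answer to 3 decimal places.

ρ = 1 − 6Σd² / [n(n²−1)] = 1 − 6×94 / (9×80)
  = 1 − 564/720 = 1 − 0.7833 ≈ 0.217

0.217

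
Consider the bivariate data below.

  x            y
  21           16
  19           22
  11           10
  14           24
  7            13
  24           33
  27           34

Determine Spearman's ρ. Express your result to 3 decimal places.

0.821

Rank x: 5, 4, 2, 3, 1, 6, 7
Rank y: 3, 4, 1, 5, 2, 6, 7
d = rank(x) − rank(y): 2, 0, 1, -2, -1, 0, 0; Σd² = 10
ρ = 1 − 6Σd² / [n(n²−1)] = 1 − 6×10 / (7×48) = 1 − 60/336 ≈ 0.821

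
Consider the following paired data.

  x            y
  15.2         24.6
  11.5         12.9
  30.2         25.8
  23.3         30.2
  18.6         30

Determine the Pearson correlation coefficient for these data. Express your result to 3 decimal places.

0.598

n = 5, Σx = 98.8, Σy = 123.5, Σx² = 2164.18, Σy² = 3249.25, Σxy = 2563.09
nΣxy − ΣxΣy = 12815.45 − 12201.8 = 613.65
nΣx² − (Σx)² = 10820.9 − 9761.44 = 1059.46; nΣy² − (Σy)² = 16246.25 − 15252.25 = 994
r = 613.65 / √(1059.46 × 994) = 613.65 / 1026.2082 ≈ 0.598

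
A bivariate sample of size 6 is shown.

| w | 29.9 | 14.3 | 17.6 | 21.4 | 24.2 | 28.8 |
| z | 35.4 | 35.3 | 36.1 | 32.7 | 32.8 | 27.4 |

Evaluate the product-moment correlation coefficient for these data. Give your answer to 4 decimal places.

-0.5246

n = 6, Σw = 136.2, Σz = 199.7, Σw² = 3281.3, Σz² = 6698.35, Σwz = 4481.27
nΣwz − ΣwΣz = 26887.62 − 27199.14 = -311.52
nΣw² − (Σw)² = 19687.8 − 18550.44 = 1137.36; nΣz² − (Σz)² = 40190.1 − 39880.09 = 310.01
r = -311.52 / √(1137.36 × 310.01) = -311.52 / 593.7954 ≈ -0.5246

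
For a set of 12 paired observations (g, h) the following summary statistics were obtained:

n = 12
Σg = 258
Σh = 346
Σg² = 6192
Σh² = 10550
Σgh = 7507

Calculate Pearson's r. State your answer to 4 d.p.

r = (nΣgh − ΣgΣh) / √[(nΣg² − (Σg)²)(nΣh² − (Σh)²)]
Numerator: 12×7507 − 258×346 = 816
Denominator: √[(74304 − 66564)(126600 − 119716)] = √[7740 × 6884] = 7299.4630
r = 816 / 7299.4630 ≈ 0.1118

0.1118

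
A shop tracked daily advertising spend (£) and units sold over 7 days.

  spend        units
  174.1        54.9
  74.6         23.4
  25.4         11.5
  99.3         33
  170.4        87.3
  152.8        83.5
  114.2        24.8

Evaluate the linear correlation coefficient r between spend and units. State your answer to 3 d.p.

n = 7, Σx = 810.8, Σy = 318.4, Σx² = 111807.26, Σy² = 19991.4, Σxy = 45339.61
nΣxy − ΣxΣy = 317377.27 − 258158.72 = 59218.55
nΣx² − (Σx)² = 782650.82 − 657396.64 = 125254.18; nΣy² − (Σy)² = 139939.8 − 101378.56 = 38561.24
r = 59218.55 / √(125254.18 × 38561.24) = 59218.55 / 69497.8884 ≈ 0.852

0.852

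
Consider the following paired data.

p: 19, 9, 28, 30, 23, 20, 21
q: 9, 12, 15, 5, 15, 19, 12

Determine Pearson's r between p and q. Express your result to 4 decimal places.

n = 7, Σp = 150, Σq = 87, Σp² = 3496, Σq² = 1205, Σpq = 1826
nΣpq − ΣpΣq = 12782 − 13050 = -268
nΣp² − (Σp)² = 24472 − 22500 = 1972; nΣq² − (Σq)² = 8435 − 7569 = 866
r = -268 / √(1972 × 866) = -268 / 1306.8099 ≈ -0.2051

-0.2051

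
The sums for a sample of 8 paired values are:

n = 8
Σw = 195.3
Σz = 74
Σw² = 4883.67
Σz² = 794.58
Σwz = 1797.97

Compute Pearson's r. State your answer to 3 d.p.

r = (nΣwz − ΣwΣz) / √[(nΣw² − (Σw)²)(nΣz² − (Σz)²)]
Numerator: 8×1797.97 − 195.3×74 = -68.44
Denominator: √[(39069.36 − 38142.09)(6356.64 − 5476)] = √[927.27 × 880.64] = 903.6543
r = -68.44 / 903.6543 ≈ -0.076

-0.076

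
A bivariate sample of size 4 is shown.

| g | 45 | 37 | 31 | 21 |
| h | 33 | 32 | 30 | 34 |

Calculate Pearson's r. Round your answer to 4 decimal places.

n = 4, Σg = 134, Σh = 129, Σg² = 4796, Σh² = 4169, Σgh = 4313
nΣgh − ΣgΣh = 17252 − 17286 = -34
nΣg² − (Σg)² = 19184 − 17956 = 1228; nΣh² − (Σh)² = 16676 − 16641 = 35
r = -34 / √(1228 × 35) = -34 / 207.3162 ≈ -0.1640

-0.1640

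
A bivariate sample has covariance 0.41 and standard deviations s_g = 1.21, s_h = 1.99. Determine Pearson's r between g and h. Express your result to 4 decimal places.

r = Cov(g,h) / (s_g · s_h) = 0.41 / (1.21 × 1.99)
  = 0.41 / 2.4079 ≈ 0.1703

0.1703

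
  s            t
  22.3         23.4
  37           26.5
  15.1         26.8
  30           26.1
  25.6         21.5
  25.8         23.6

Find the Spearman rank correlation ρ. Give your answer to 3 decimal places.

Rank s: 2, 6, 1, 5, 3, 4
Rank t: 2, 5, 6, 4, 1, 3
d = rank(s) − rank(t): 0, 1, -5, 1, 2, 1; Σd² = 32
ρ = 1 − 6Σd² / [n(n²−1)] = 1 − 6×32 / (6×35) = 1 − 192/210 ≈ 0.086

0.086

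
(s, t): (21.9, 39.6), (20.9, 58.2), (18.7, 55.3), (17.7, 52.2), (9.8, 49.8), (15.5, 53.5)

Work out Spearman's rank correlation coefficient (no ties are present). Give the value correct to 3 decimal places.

Rank s: 6, 5, 4, 3, 1, 2
Rank t: 1, 6, 5, 3, 2, 4
d = rank(s) − rank(t): 5, -1, -1, 0, -1, -2; Σd² = 32
ρ = 1 − 6Σd² / [n(n²−1)] = 1 − 6×32 / (6×35) = 1 − 192/210 ≈ 0.086

0.086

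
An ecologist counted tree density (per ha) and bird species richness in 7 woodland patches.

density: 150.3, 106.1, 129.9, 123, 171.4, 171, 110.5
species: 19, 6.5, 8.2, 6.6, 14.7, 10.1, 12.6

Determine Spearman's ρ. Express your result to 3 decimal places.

0.643

Rank density: 5, 1, 4, 3, 7, 6, 2
Rank species: 7, 1, 3, 2, 6, 4, 5
d = rank(density) − rank(species): -2, 0, 1, 1, 1, 2, -3; Σd² = 20
ρ = 1 − 6Σd² / [n(n²−1)] = 1 − 6×20 / (7×48) = 1 − 120/336 ≈ 0.643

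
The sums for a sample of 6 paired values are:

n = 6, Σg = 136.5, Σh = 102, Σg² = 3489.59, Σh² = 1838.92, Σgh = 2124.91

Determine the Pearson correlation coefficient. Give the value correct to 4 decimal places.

-0.9742

r = (nΣgh − ΣgΣh) / √[(nΣg² − (Σg)²)(nΣh² − (Σh)²)]
Numerator: 6×2124.91 − 136.5×102 = -1173.54
Denominator: √[(20937.54 − 18632.25)(11033.52 − 10404)] = √[2305.29 × 629.52] = 1204.6685
r = -1173.54 / 1204.6685 ≈ -0.9742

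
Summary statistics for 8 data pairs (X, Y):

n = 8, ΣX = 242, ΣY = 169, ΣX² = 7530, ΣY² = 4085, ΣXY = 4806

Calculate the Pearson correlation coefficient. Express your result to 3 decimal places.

r = (nΣXY − ΣXΣY) / √[(nΣX² − (ΣX)²)(nΣY² − (ΣY)²)]
Numerator: 8×4806 − 242×169 = -2450
Denominator: √[(60240 − 58564)(32680 − 28561)] = √[1676 × 4119] = 2627.4406
r = -2450 / 2627.4406 ≈ -0.932

-0.932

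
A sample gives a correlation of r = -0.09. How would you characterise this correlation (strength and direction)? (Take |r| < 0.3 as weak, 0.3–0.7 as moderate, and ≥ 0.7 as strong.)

r = -0.09 < 0 so the relationship is negative.
|r| = 0.09, which falls in the weak range.

weak negative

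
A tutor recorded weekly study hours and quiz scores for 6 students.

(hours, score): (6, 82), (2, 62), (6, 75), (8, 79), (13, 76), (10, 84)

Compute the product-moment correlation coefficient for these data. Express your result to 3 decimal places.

0.616

n = 6, Σx = 45, Σy = 458, Σx² = 409, Σy² = 35266, Σxy = 3526
nΣxy − ΣxΣy = 21156 − 20610 = 546
nΣx² − (Σx)² = 2454 − 2025 = 429; nΣy² − (Σy)² = 211596 − 209764 = 1832
r = 546 / √(429 × 1832) = 546 / 886.5258 ≈ 0.616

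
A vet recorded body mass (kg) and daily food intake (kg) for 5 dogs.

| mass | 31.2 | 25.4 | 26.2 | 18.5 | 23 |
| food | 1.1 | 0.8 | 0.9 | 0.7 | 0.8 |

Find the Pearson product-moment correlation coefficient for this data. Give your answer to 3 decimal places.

n = 5, Σx = 124.3, Σy = 4.3, Σx² = 3176.29, Σy² = 3.79, Σxy = 109.57
nΣxy − ΣxΣy = 547.85 − 534.49 = 13.36
nΣx² − (Σx)² = 15881.45 − 15450.49 = 430.96; nΣy² − (Σy)² = 18.95 − 18.49 = 0.46
r = 13.36 / √(430.96 × 0.46) = 13.36 / 14.0798 ≈ 0.949

0.949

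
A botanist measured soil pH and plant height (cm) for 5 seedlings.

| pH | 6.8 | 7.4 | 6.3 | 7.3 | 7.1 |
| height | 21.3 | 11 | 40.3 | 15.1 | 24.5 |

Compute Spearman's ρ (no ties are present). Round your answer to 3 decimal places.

-0.900

Rank pH: 2, 5, 1, 4, 3
Rank height: 3, 1, 5, 2, 4
d = rank(pH) − rank(height): -1, 4, -4, 2, -1; Σd² = 38
ρ = 1 − 6Σd² / [n(n²−1)] = 1 − 6×38 / (5×24) = 1 − 228/120 ≈ -0.900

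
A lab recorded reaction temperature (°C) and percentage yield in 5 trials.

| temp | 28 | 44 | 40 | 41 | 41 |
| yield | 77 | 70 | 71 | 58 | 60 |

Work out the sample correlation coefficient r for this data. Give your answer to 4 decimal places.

-0.6183

n = 5, Σx = 194, Σy = 336, Σx² = 7682, Σy² = 22834, Σxy = 12914
nΣxy − ΣxΣy = 64570 − 65184 = -614
nΣx² − (Σx)² = 38410 − 37636 = 774; nΣy² − (Σy)² = 114170 − 112896 = 1274
r = -614 / √(774 × 1274) = -614 / 993.0136 ≈ -0.6183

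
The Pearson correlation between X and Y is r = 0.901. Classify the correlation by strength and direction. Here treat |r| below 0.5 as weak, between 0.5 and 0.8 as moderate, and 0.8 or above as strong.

r = 0.901 > 0 so the relationship is positive.
|r| = 0.901, which falls in the strong range.

strong positive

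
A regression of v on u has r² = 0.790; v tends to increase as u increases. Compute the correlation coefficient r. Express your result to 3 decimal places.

|r| = √0.790 = 0.889
The association is positive, so r = 0.889.

0.889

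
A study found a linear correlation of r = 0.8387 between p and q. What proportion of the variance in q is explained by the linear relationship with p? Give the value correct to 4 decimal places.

0.7034

r² = (0.8387)² = 0.7034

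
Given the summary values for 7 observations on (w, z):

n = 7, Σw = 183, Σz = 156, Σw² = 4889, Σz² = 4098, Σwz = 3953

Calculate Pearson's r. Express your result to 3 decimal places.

r = (nΣwz − ΣwΣz) / √[(nΣw² − (Σw)²)(nΣz² − (Σz)²)]
Numerator: 7×3953 − 183×156 = -877
Denominator: √[(34223 − 33489)(28686 − 24336)] = √[734 × 4350] = 1786.8688
r = -877 / 1786.8688 ≈ -0.491

-0.491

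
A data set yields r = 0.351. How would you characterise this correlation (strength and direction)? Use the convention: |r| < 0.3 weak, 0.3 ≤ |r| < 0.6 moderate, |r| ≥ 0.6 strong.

r = 0.351 > 0 so the relationship is positive.
|r| = 0.351, which falls in the moderate range.

moderate positive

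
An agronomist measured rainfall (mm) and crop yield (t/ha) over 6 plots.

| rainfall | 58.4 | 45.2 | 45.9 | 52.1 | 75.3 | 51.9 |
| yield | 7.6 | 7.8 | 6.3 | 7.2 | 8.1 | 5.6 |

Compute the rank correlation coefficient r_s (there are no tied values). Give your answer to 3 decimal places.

0.371

Rank rainfall: 5, 1, 2, 4, 6, 3
Rank yield: 4, 5, 2, 3, 6, 1
d = rank(rainfall) − rank(yield): 1, -4, 0, 1, 0, 2; Σd² = 22
ρ = 1 − 6Σd² / [n(n²−1)] = 1 − 6×22 / (6×35) = 1 − 132/210 ≈ 0.371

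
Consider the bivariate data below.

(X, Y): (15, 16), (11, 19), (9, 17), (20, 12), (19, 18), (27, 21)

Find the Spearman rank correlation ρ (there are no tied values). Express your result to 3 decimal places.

Rank X: 3, 2, 1, 5, 4, 6
Rank Y: 2, 5, 3, 1, 4, 6
d = rank(X) − rank(Y): 1, -3, -2, 4, 0, 0; Σd² = 30
ρ = 1 − 6Σd² / [n(n²−1)] = 1 − 6×30 / (6×35) = 1 − 180/210 ≈ 0.143

0.143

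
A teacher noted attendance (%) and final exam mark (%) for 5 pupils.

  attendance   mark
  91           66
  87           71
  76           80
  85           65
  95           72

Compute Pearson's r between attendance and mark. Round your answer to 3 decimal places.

-0.580

n = 5, Σx = 434, Σy = 354, Σx² = 37876, Σy² = 25206, Σxy = 30628
nΣxy − ΣxΣy = 153140 − 153636 = -496
nΣx² − (Σx)² = 189380 − 188356 = 1024; nΣy² − (Σy)² = 126030 − 125316 = 714
r = -496 / √(1024 × 714) = -496 / 855.0649 ≈ -0.580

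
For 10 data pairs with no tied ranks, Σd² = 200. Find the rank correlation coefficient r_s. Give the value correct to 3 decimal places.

-0.212

ρ = 1 − 6Σd² / [n(n²−1)] = 1 − 6×200 / (10×99)
  = 1 − 1200/990 = 1 − 1.2121 ≈ -0.212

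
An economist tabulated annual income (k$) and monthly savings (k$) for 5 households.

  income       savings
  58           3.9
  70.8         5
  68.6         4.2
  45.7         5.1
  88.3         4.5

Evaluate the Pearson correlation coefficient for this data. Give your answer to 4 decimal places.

n = 5, Σx = 331.4, Σy = 22.7, Σx² = 22967.98, Σy² = 104.11, Σxy = 1498.74
nΣxy − ΣxΣy = 7493.7 − 7522.78 = -29.08
nΣx² − (Σx)² = 114839.9 − 109825.96 = 5013.94; nΣy² − (Σy)² = 520.55 − 515.29 = 5.26
r = -29.08 / √(5013.94 × 5.26) = -29.08 / 162.3987 ≈ -0.1791

-0.1791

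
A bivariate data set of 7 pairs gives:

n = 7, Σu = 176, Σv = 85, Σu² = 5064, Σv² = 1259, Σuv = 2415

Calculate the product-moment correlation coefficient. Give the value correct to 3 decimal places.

r = (nΣuv − ΣuΣv) / √[(nΣu² − (Σu)²)(nΣv² − (Σv)²)]
Numerator: 7×2415 − 176×85 = 1945
Denominator: √[(35448 − 30976)(8813 − 7225)] = √[4472 × 1588] = 2664.8707
r = 1945 / 2664.8707 ≈ 0.730

0.730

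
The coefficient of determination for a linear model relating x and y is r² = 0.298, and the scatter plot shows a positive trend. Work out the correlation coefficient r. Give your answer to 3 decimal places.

0.546

|r| = √0.298 = 0.546
The association is positive, so r = 0.546.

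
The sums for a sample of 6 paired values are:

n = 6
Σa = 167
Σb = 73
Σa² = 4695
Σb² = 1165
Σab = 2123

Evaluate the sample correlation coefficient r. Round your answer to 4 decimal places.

r = (nΣab − ΣaΣb) / √[(nΣa² − (Σa)²)(nΣb² − (Σb)²)]
Numerator: 6×2123 − 167×73 = 547
Denominator: √[(28170 − 27889)(6990 − 5329)] = √[281 × 1661] = 683.1845
r = 547 / 683.1845 ≈ 0.8007

0.8007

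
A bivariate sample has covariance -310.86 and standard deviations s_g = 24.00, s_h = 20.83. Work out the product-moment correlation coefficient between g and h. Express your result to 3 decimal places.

-0.622

r = Cov(g,h) / (s_g · s_h) = -310.86 / (24.00 × 20.83)
  = -310.86 / 499.9200 ≈ -0.622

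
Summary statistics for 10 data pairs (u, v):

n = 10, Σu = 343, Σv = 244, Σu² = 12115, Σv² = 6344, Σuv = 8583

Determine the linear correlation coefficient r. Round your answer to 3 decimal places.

r = (nΣuv − ΣuΣv) / √[(nΣu² − (Σu)²)(nΣv² − (Σv)²)]
Numerator: 10×8583 − 343×244 = 2138
Denominator: √[(121150 − 117649)(63440 − 59536)] = √[3501 × 3904] = 3697.0128
r = 2138 / 3697.0128 ≈ 0.578

0.578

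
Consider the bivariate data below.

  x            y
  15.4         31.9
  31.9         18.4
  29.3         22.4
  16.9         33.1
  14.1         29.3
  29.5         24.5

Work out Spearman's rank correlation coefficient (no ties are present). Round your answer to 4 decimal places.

-0.7143

Rank x: 2, 6, 4, 3, 1, 5
Rank y: 5, 1, 2, 6, 4, 3
d = rank(x) − rank(y): -3, 5, 2, -3, -3, 2; Σd² = 60
ρ = 1 − 6Σd² / [n(n²−1)] = 1 − 6×60 / (6×35) = 1 − 360/210 ≈ -0.7143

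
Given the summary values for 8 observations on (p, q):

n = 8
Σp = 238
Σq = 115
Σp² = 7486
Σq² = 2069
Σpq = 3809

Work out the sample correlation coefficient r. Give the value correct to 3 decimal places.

0.944

r = (nΣpq − ΣpΣq) / √[(nΣp² − (Σp)²)(nΣq² − (Σq)²)]
Numerator: 8×3809 − 238×115 = 3102
Denominator: √[(59888 − 56644)(16552 − 13225)] = √[3244 × 3327] = 3285.2379
r = 3102 / 3285.2379 ≈ 0.944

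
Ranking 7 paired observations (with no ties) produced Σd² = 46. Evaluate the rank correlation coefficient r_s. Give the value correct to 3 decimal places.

ρ = 1 − 6Σd² / [n(n²−1)] = 1 − 6×46 / (7×48)
  = 1 − 276/336 = 1 − 0.8214 ≈ 0.179

0.179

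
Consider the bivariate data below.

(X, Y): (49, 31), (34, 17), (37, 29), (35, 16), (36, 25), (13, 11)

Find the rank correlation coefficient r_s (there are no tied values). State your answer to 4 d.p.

0.9429

Rank X: 6, 2, 5, 3, 4, 1
Rank Y: 6, 3, 5, 2, 4, 1
d = rank(X) − rank(Y): 0, -1, 0, 1, 0, 0; Σd² = 2
ρ = 1 − 6Σd² / [n(n²−1)] = 1 − 6×2 / (6×35) = 1 − 12/210 ≈ 0.9429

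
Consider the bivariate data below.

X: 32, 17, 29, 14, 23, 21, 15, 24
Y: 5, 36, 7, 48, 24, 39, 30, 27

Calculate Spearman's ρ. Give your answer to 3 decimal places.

Rank X: 8, 3, 7, 1, 5, 4, 2, 6
Rank Y: 1, 6, 2, 8, 3, 7, 5, 4
d = rank(X) − rank(Y): 7, -3, 5, -7, 2, -3, -3, 2; Σd² = 158
ρ = 1 − 6Σd² / [n(n²−1)] = 1 − 6×158 / (8×63) = 1 − 948/504 ≈ -0.881

-0.881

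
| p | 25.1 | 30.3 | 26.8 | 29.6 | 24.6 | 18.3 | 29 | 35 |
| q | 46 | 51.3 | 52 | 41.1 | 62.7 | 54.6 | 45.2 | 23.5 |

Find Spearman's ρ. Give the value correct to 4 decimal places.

-0.7857

Rank p: 3, 7, 4, 6, 2, 1, 5, 8
Rank q: 4, 5, 6, 2, 8, 7, 3, 1
d = rank(p) − rank(q): -1, 2, -2, 4, -6, -6, 2, 7; Σd² = 150
ρ = 1 − 6Σd² / [n(n²−1)] = 1 − 6×150 / (8×63) = 1 − 900/504 ≈ -0.7857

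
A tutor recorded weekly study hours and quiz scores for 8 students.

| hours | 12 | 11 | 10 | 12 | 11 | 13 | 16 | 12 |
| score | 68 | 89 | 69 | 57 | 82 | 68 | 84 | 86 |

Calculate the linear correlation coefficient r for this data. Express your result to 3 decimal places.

n = 8, Σx = 97, Σy = 603, Σx² = 1199, Σy² = 46355, Σxy = 7331
nΣxy − ΣxΣy = 58648 − 58491 = 157
nΣx² − (Σx)² = 9592 − 9409 = 183; nΣy² − (Σy)² = 370840 − 363609 = 7231
r = 157 / √(183 × 7231) = 157 / 1150.3360 ≈ 0.136

0.136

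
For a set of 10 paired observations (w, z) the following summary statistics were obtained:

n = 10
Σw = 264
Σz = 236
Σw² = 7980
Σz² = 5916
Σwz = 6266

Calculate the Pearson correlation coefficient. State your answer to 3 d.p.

r = (nΣwz − ΣwΣz) / √[(nΣw² − (Σw)²)(nΣz² − (Σz)²)]
Numerator: 10×6266 − 264×236 = 356
Denominator: √[(79800 − 69696)(59160 − 55696)] = √[10104 × 3464] = 5916.1014
r = 356 / 5916.1014 ≈ 0.060

0.060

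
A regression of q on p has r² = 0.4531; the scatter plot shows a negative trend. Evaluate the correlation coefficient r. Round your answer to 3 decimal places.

|r| = √0.4531 = 0.673
The association is negative, so r = −0.673.

-0.673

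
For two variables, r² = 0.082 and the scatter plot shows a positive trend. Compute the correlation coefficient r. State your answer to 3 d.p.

0.286

|r| = √0.082 = 0.286
The association is positive, so r = 0.286.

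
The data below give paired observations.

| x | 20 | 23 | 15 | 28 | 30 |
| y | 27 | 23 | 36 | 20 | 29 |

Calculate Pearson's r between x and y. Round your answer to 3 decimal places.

-0.627

n = 5, Σx = 116, Σy = 135, Σx² = 2838, Σy² = 3795, Σxy = 3039
nΣxy − ΣxΣy = 15195 − 15660 = -465
nΣx² − (Σx)² = 14190 − 13456 = 734; nΣy² − (Σy)² = 18975 − 18225 = 750
r = -465 / √(734 × 750) = -465 / 741.9569 ≈ -0.627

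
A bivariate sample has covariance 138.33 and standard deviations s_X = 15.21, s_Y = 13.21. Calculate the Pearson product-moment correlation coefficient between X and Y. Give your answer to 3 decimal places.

0.688

r = Cov(X,Y) / (s_X · s_Y) = 138.33 / (15.21 × 13.21)
  = 138.33 / 200.9241 ≈ 0.688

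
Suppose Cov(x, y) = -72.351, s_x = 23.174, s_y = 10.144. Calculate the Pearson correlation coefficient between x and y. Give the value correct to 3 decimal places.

-0.308

r = Cov(x,y) / (s_x · s_y) = -72.351 / (23.174 × 10.144)
  = -72.351 / 235.0771 ≈ -0.308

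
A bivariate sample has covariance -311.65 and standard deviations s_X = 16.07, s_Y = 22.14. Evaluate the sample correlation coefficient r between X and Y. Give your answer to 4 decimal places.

r = Cov(X,Y) / (s_X · s_Y) = -311.65 / (16.07 × 22.14)
  = -311.65 / 355.7898 ≈ -0.8759

-0.8759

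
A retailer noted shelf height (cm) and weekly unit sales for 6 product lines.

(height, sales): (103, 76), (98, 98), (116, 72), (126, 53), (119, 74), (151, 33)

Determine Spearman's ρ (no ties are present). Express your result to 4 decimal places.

Rank height: 2, 1, 3, 5, 4, 6
Rank sales: 5, 6, 3, 2, 4, 1
d = rank(height) − rank(sales): -3, -5, 0, 3, 0, 5; Σd² = 68
ρ = 1 − 6Σd² / [n(n²−1)] = 1 − 6×68 / (6×35) = 1 − 408/210 ≈ -0.9429

-0.9429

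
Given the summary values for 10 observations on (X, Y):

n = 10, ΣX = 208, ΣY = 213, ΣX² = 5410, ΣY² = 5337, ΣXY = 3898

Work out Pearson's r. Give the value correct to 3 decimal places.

-0.572

r = (nΣXY − ΣXΣY) / √[(nΣX² − (ΣX)²)(nΣY² − (ΣY)²)]
Numerator: 10×3898 − 208×213 = -5324
Denominator: √[(54100 − 43264)(53370 − 45369)] = √[10836 × 8001] = 9311.2210
r = -5324 / 9311.2210 ≈ -0.572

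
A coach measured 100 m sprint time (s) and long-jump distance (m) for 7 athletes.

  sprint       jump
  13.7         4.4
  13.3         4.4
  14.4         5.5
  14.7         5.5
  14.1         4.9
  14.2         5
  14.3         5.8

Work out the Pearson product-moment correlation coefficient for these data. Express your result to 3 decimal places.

n = 7, Σx = 98.7, Σy = 35.5, Σx² = 1392.97, Σy² = 181.87, Σxy = 501.88
nΣxy − ΣxΣy = 3513.16 − 3503.85 = 9.31
nΣx² − (Σx)² = 9750.79 − 9741.69 = 9.1; nΣy² − (Σy)² = 1273.09 − 1260.25 = 12.84
r = 9.31 / √(9.1 × 12.84) = 9.31 / 10.8094 ≈ 0.861

0.861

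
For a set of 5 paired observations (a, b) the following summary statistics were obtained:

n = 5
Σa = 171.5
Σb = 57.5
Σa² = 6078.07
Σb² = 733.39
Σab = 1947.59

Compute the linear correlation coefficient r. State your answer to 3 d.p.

r = (nΣab − ΣaΣb) / √[(nΣa² − (Σa)²)(nΣb² − (Σb)²)]
Numerator: 5×1947.59 − 171.5×57.5 = -123.3
Denominator: √[(30390.35 − 29412.25)(3666.95 − 3306.25)] = √[978.1 × 360.7] = 593.9703
r = -123.3 / 593.9703 ≈ -0.208

-0.208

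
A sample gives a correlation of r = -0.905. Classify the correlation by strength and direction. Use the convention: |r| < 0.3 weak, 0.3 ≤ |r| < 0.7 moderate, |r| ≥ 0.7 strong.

r = -0.905 < 0 so the relationship is negative.
|r| = 0.905, which falls in the strong range.

strong negative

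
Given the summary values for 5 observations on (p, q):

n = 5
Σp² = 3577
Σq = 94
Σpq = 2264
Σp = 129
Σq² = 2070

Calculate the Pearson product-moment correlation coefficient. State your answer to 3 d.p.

-0.587

r = (nΣpq − ΣpΣq) / √[(nΣp² − (Σp)²)(nΣq² − (Σq)²)]
Numerator: 5×2264 − 129×94 = -806
Denominator: √[(17885 − 16641)(10350 − 8836)] = √[1244 × 1514] = 1372.3760
r = -806 / 1372.3760 ≈ -0.587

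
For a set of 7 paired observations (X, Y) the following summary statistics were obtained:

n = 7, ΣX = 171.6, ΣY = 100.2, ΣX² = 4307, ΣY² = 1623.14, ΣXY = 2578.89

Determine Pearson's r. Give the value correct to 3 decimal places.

0.890

r = (nΣXY − ΣXΣY) / √[(nΣX² − (ΣX)²)(nΣY² − (ΣY)²)]
Numerator: 7×2578.89 − 171.6×100.2 = 857.91
Denominator: √[(30149 − 29446.56)(11361.98 − 10040.04)] = √[702.44 × 1321.94] = 963.6304
r = 857.91 / 963.6304 ≈ 0.890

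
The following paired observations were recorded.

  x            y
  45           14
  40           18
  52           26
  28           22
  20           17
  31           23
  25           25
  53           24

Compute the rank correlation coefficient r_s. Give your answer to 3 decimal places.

Rank x: 6, 5, 7, 3, 1, 4, 2, 8
Rank y: 1, 3, 8, 4, 2, 5, 7, 6
d = rank(x) − rank(y): 5, 2, -1, -1, -1, -1, -5, 2; Σd² = 62
ρ = 1 − 6Σd² / [n(n²−1)] = 1 − 6×62 / (8×63) = 1 − 372/504 ≈ 0.262

0.262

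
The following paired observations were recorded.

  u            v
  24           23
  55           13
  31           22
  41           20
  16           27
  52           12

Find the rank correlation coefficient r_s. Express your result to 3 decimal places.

Rank u: 2, 6, 3, 4, 1, 5
Rank v: 5, 2, 4, 3, 6, 1
d = rank(u) − rank(v): -3, 4, -1, 1, -5, 4; Σd² = 68
ρ = 1 − 6Σd² / [n(n²−1)] = 1 − 6×68 / (6×35) = 1 − 408/210 ≈ -0.943

-0.943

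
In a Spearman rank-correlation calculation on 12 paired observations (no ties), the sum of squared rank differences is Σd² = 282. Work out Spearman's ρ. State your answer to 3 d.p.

0.014

ρ = 1 − 6Σd² / [n(n²−1)] = 1 − 6×282 / (12×143)
  = 1 − 1692/1716 = 1 − 0.9860 ≈ 0.014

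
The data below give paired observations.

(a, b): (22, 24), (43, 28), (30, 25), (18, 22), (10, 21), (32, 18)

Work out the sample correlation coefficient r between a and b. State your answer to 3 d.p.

n = 6, Σa = 155, Σb = 138, Σa² = 4681, Σb² = 3234, Σab = 3664
nΣab − ΣaΣb = 21984 − 21390 = 594
nΣa² − (Σa)² = 28086 − 24025 = 4061; nΣb² − (Σb)² = 19404 − 19044 = 360
r = 594 / √(4061 × 360) = 594 / 1209.1154 ≈ 0.491

0.491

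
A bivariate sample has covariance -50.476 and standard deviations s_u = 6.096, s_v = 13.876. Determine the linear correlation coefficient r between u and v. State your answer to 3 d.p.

-0.597

r = Cov(u,v) / (s_u · s_v) = -50.476 / (6.096 × 13.876)
  = -50.476 / 84.5881 ≈ -0.597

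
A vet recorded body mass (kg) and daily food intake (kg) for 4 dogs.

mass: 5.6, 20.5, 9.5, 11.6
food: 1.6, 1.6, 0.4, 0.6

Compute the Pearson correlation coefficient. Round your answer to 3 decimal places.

0.244

n = 4, Σx = 47.2, Σy = 4.2, Σx² = 676.42, Σy² = 5.64, Σxy = 52.52
nΣxy − ΣxΣy = 210.08 − 198.24 = 11.84
nΣx² − (Σx)² = 2705.68 − 2227.84 = 477.84; nΣy² − (Σy)² = 22.56 − 17.64 = 4.92
r = 11.84 / √(477.84 × 4.92) = 11.84 / 48.4868 ≈ 0.244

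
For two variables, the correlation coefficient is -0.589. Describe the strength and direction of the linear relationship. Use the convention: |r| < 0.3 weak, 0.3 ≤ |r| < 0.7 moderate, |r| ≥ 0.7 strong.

r = -0.589 < 0 so the relationship is negative.
|r| = 0.589, which falls in the moderate range.

moderate negative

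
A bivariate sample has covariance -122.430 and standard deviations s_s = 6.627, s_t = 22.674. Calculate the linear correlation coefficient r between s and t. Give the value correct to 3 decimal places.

r = Cov(s,t) / (s_s · s_t) = -122.430 / (6.627 × 22.674)
  = -122.430 / 150.2606 ≈ -0.815

-0.815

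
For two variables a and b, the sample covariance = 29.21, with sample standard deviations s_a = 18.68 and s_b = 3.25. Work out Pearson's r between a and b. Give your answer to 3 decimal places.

0.481

r = Cov(a,b) / (s_a · s_b) = 29.21 / (18.68 × 3.25)
  = 29.21 / 60.7100 ≈ 0.481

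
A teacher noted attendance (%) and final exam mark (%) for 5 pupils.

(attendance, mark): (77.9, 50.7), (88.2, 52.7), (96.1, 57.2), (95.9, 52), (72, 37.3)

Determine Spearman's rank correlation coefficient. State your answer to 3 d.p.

Rank attendance: 2, 3, 5, 4, 1
Rank mark: 2, 4, 5, 3, 1
d = rank(attendance) − rank(mark): 0, -1, 0, 1, 0; Σd² = 2
ρ = 1 − 6Σd² / [n(n²−1)] = 1 − 6×2 / (5×24) = 1 − 12/120 ≈ 0.900

0.900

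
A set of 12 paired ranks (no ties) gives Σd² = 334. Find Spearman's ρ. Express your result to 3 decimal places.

ρ = 1 − 6Σd² / [n(n²−1)] = 1 − 6×334 / (12×143)
  = 1 − 2004/1716 = 1 − 1.1678 ≈ -0.168

-0.168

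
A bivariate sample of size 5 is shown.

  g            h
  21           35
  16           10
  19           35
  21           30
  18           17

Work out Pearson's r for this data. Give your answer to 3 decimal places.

0.864

n = 5, Σg = 95, Σh = 127, Σg² = 1823, Σh² = 3739, Σgh = 2496
nΣgh − ΣgΣh = 12480 − 12065 = 415
nΣg² − (Σg)² = 9115 − 9025 = 90; nΣh² − (Σh)² = 18695 − 16129 = 2566
r = 415 / √(90 × 2566) = 415 / 480.5622 ≈ 0.864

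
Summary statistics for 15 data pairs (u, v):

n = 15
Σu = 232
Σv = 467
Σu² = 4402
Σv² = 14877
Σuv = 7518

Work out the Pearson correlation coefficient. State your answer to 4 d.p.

0.5628

r = (nΣuv − ΣuΣv) / √[(nΣu² − (Σu)²)(nΣv² − (Σv)²)]
Numerator: 15×7518 − 232×467 = 4426
Denominator: √[(66030 − 53824)(223155 − 218089)] = √[12206 × 5066] = 7863.5613
r = 4426 / 7863.5613 ≈ 0.5628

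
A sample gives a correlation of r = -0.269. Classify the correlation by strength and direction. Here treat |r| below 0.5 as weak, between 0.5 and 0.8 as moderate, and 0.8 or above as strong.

weak negative

r = -0.269 < 0 so the relationship is negative.
|r| = 0.269, which falls in the weak range.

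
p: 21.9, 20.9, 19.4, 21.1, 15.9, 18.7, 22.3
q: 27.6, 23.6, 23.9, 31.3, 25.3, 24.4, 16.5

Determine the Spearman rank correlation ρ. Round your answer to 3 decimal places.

-0.143

Rank p: 6, 4, 3, 5, 1, 2, 7
Rank q: 6, 2, 3, 7, 5, 4, 1
d = rank(p) − rank(q): 0, 2, 0, -2, -4, -2, 6; Σd² = 64
ρ = 1 − 6Σd² / [n(n²−1)] = 1 − 6×64 / (7×48) = 1 − 384/336 ≈ -0.143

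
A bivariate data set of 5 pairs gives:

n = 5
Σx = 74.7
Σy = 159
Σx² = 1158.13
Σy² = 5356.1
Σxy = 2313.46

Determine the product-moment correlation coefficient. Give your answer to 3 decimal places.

-0.552

r = (nΣxy − ΣxΣy) / √[(nΣx² − (Σx)²)(nΣy² − (Σy)²)]
Numerator: 5×2313.46 − 74.7×159 = -310
Denominator: √[(5790.65 − 5580.09)(26780.5 − 25281)] = √[210.56 × 1499.5] = 561.9028
r = -310 / 561.9028 ≈ -0.552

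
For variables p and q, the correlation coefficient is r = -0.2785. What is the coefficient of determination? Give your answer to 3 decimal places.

r² = (-0.2785)² = 0.078

0.078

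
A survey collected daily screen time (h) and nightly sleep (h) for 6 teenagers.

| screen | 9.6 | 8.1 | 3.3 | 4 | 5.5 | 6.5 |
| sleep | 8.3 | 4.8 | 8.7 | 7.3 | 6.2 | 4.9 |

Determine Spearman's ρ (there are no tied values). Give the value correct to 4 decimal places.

-0.4286

Rank screen: 6, 5, 1, 2, 3, 4
Rank sleep: 5, 1, 6, 4, 3, 2
d = rank(screen) − rank(sleep): 1, 4, -5, -2, 0, 2; Σd² = 50
ρ = 1 − 6Σd² / [n(n²−1)] = 1 − 6×50 / (6×35) = 1 − 300/210 ≈ -0.4286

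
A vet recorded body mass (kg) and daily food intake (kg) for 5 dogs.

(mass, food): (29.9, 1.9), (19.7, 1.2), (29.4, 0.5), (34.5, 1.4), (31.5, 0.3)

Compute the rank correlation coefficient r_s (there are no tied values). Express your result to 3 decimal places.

Rank mass: 3, 1, 2, 5, 4
Rank food: 5, 3, 2, 4, 1
d = rank(mass) − rank(food): -2, -2, 0, 1, 3; Σd² = 18
ρ = 1 − 6Σd² / [n(n²−1)] = 1 − 6×18 / (5×24) = 1 − 108/120 ≈ 0.100

0.100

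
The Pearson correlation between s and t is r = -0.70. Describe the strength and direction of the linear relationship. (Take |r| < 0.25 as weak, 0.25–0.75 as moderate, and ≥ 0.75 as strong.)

r = -0.70 < 0 so the relationship is negative.
|r| = 0.70, which falls in the moderate range.

moderate negative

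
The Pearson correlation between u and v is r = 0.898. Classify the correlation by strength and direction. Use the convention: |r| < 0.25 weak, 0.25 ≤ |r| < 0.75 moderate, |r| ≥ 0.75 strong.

r = 0.898 > 0 so the relationship is positive.
|r| = 0.898, which falls in the strong range.

strong positive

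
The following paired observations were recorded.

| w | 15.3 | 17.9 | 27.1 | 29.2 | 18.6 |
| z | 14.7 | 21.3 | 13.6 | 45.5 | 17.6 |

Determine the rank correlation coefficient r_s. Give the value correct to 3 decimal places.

Rank w: 1, 2, 4, 5, 3
Rank z: 2, 4, 1, 5, 3
d = rank(w) − rank(z): -1, -2, 3, 0, 0; Σd² = 14
ρ = 1 − 6Σd² / [n(n²−1)] = 1 − 6×14 / (5×24) = 1 − 84/120 ≈ 0.300

0.300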